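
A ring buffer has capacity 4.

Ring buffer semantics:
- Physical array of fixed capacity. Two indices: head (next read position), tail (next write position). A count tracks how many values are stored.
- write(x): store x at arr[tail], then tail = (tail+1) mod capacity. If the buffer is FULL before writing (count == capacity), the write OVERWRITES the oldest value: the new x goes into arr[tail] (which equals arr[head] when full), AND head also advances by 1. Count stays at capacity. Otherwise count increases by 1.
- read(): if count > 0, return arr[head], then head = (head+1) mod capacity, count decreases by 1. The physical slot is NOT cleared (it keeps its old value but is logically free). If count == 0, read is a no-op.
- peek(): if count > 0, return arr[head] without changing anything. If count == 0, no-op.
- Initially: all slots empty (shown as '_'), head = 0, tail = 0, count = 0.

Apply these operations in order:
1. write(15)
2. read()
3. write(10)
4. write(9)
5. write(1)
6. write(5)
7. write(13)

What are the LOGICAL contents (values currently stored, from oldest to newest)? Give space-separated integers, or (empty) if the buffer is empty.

Answer: 9 1 5 13

Derivation:
After op 1 (write(15)): arr=[15 _ _ _] head=0 tail=1 count=1
After op 2 (read()): arr=[15 _ _ _] head=1 tail=1 count=0
After op 3 (write(10)): arr=[15 10 _ _] head=1 tail=2 count=1
After op 4 (write(9)): arr=[15 10 9 _] head=1 tail=3 count=2
After op 5 (write(1)): arr=[15 10 9 1] head=1 tail=0 count=3
After op 6 (write(5)): arr=[5 10 9 1] head=1 tail=1 count=4
After op 7 (write(13)): arr=[5 13 9 1] head=2 tail=2 count=4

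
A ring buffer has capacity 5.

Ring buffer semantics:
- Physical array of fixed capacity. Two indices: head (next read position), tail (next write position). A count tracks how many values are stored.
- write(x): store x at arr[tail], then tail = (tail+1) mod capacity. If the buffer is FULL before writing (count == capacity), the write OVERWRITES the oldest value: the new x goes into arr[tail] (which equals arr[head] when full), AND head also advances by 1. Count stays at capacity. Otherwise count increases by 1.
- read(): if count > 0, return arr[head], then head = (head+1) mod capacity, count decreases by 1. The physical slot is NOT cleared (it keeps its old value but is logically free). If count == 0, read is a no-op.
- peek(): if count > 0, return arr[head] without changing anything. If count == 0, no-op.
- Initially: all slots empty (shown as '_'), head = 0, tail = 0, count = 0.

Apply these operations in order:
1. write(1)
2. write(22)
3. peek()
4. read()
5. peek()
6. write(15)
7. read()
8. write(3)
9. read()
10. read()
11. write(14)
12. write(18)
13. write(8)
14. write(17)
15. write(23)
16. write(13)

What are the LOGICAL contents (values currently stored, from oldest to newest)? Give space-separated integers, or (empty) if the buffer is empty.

After op 1 (write(1)): arr=[1 _ _ _ _] head=0 tail=1 count=1
After op 2 (write(22)): arr=[1 22 _ _ _] head=0 tail=2 count=2
After op 3 (peek()): arr=[1 22 _ _ _] head=0 tail=2 count=2
After op 4 (read()): arr=[1 22 _ _ _] head=1 tail=2 count=1
After op 5 (peek()): arr=[1 22 _ _ _] head=1 tail=2 count=1
After op 6 (write(15)): arr=[1 22 15 _ _] head=1 tail=3 count=2
After op 7 (read()): arr=[1 22 15 _ _] head=2 tail=3 count=1
After op 8 (write(3)): arr=[1 22 15 3 _] head=2 tail=4 count=2
After op 9 (read()): arr=[1 22 15 3 _] head=3 tail=4 count=1
After op 10 (read()): arr=[1 22 15 3 _] head=4 tail=4 count=0
After op 11 (write(14)): arr=[1 22 15 3 14] head=4 tail=0 count=1
After op 12 (write(18)): arr=[18 22 15 3 14] head=4 tail=1 count=2
After op 13 (write(8)): arr=[18 8 15 3 14] head=4 tail=2 count=3
After op 14 (write(17)): arr=[18 8 17 3 14] head=4 tail=3 count=4
After op 15 (write(23)): arr=[18 8 17 23 14] head=4 tail=4 count=5
After op 16 (write(13)): arr=[18 8 17 23 13] head=0 tail=0 count=5

Answer: 18 8 17 23 13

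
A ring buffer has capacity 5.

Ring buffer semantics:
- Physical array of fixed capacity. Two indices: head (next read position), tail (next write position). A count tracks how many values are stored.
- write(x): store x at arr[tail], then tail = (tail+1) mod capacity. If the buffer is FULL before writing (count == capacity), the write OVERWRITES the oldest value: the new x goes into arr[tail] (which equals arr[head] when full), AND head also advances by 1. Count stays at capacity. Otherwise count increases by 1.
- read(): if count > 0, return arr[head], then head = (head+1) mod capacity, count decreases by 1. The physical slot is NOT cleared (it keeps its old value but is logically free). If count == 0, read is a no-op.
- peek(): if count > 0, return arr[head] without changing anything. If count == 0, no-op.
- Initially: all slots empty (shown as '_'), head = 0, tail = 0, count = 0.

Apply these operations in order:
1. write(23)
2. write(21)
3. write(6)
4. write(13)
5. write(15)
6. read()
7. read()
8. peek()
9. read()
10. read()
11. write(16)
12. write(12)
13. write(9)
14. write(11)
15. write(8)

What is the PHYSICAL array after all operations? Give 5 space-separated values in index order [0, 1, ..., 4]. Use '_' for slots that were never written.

After op 1 (write(23)): arr=[23 _ _ _ _] head=0 tail=1 count=1
After op 2 (write(21)): arr=[23 21 _ _ _] head=0 tail=2 count=2
After op 3 (write(6)): arr=[23 21 6 _ _] head=0 tail=3 count=3
After op 4 (write(13)): arr=[23 21 6 13 _] head=0 tail=4 count=4
After op 5 (write(15)): arr=[23 21 6 13 15] head=0 tail=0 count=5
After op 6 (read()): arr=[23 21 6 13 15] head=1 tail=0 count=4
After op 7 (read()): arr=[23 21 6 13 15] head=2 tail=0 count=3
After op 8 (peek()): arr=[23 21 6 13 15] head=2 tail=0 count=3
After op 9 (read()): arr=[23 21 6 13 15] head=3 tail=0 count=2
After op 10 (read()): arr=[23 21 6 13 15] head=4 tail=0 count=1
After op 11 (write(16)): arr=[16 21 6 13 15] head=4 tail=1 count=2
After op 12 (write(12)): arr=[16 12 6 13 15] head=4 tail=2 count=3
After op 13 (write(9)): arr=[16 12 9 13 15] head=4 tail=3 count=4
After op 14 (write(11)): arr=[16 12 9 11 15] head=4 tail=4 count=5
After op 15 (write(8)): arr=[16 12 9 11 8] head=0 tail=0 count=5

Answer: 16 12 9 11 8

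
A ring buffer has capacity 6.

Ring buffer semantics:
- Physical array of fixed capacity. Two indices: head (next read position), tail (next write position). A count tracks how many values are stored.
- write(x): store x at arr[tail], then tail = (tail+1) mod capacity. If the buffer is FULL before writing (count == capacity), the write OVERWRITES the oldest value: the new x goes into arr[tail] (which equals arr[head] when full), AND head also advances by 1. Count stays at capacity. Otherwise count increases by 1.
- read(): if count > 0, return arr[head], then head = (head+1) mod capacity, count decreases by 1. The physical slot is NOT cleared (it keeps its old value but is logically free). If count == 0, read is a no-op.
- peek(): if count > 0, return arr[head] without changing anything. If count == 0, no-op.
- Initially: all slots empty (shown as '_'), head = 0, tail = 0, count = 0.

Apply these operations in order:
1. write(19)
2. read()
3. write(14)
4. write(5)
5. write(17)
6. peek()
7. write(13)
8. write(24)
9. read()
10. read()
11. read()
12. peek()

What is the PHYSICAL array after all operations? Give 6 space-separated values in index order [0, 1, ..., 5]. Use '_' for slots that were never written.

Answer: 19 14 5 17 13 24

Derivation:
After op 1 (write(19)): arr=[19 _ _ _ _ _] head=0 tail=1 count=1
After op 2 (read()): arr=[19 _ _ _ _ _] head=1 tail=1 count=0
After op 3 (write(14)): arr=[19 14 _ _ _ _] head=1 tail=2 count=1
After op 4 (write(5)): arr=[19 14 5 _ _ _] head=1 tail=3 count=2
After op 5 (write(17)): arr=[19 14 5 17 _ _] head=1 tail=4 count=3
After op 6 (peek()): arr=[19 14 5 17 _ _] head=1 tail=4 count=3
After op 7 (write(13)): arr=[19 14 5 17 13 _] head=1 tail=5 count=4
After op 8 (write(24)): arr=[19 14 5 17 13 24] head=1 tail=0 count=5
After op 9 (read()): arr=[19 14 5 17 13 24] head=2 tail=0 count=4
After op 10 (read()): arr=[19 14 5 17 13 24] head=3 tail=0 count=3
After op 11 (read()): arr=[19 14 5 17 13 24] head=4 tail=0 count=2
After op 12 (peek()): arr=[19 14 5 17 13 24] head=4 tail=0 count=2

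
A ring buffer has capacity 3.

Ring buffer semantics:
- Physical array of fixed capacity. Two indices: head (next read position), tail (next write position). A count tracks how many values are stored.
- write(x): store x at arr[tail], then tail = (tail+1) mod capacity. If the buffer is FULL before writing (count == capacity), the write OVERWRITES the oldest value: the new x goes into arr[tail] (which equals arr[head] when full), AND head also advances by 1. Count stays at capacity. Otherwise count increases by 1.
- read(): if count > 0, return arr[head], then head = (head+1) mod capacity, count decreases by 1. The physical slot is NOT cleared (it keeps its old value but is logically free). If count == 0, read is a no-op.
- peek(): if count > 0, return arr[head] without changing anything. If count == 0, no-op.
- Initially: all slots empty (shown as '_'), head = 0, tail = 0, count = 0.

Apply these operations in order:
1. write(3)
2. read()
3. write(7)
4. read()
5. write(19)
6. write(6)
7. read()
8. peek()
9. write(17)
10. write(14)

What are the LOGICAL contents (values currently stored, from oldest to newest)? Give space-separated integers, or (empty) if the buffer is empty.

After op 1 (write(3)): arr=[3 _ _] head=0 tail=1 count=1
After op 2 (read()): arr=[3 _ _] head=1 tail=1 count=0
After op 3 (write(7)): arr=[3 7 _] head=1 tail=2 count=1
After op 4 (read()): arr=[3 7 _] head=2 tail=2 count=0
After op 5 (write(19)): arr=[3 7 19] head=2 tail=0 count=1
After op 6 (write(6)): arr=[6 7 19] head=2 tail=1 count=2
After op 7 (read()): arr=[6 7 19] head=0 tail=1 count=1
After op 8 (peek()): arr=[6 7 19] head=0 tail=1 count=1
After op 9 (write(17)): arr=[6 17 19] head=0 tail=2 count=2
After op 10 (write(14)): arr=[6 17 14] head=0 tail=0 count=3

Answer: 6 17 14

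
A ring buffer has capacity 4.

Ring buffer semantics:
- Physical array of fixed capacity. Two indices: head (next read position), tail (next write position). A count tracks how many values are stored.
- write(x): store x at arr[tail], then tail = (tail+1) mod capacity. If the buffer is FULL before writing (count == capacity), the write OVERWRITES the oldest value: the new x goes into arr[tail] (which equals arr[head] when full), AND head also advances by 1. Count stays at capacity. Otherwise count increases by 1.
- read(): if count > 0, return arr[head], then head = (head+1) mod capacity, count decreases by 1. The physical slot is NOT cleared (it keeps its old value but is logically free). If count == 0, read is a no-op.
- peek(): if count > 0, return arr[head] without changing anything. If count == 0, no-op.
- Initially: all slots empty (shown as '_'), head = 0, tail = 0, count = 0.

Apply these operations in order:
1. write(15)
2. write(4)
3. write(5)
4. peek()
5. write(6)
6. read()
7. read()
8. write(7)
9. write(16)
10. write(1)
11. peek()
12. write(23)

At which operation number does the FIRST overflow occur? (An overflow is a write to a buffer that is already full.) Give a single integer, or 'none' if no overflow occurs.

After op 1 (write(15)): arr=[15 _ _ _] head=0 tail=1 count=1
After op 2 (write(4)): arr=[15 4 _ _] head=0 tail=2 count=2
After op 3 (write(5)): arr=[15 4 5 _] head=0 tail=3 count=3
After op 4 (peek()): arr=[15 4 5 _] head=0 tail=3 count=3
After op 5 (write(6)): arr=[15 4 5 6] head=0 tail=0 count=4
After op 6 (read()): arr=[15 4 5 6] head=1 tail=0 count=3
After op 7 (read()): arr=[15 4 5 6] head=2 tail=0 count=2
After op 8 (write(7)): arr=[7 4 5 6] head=2 tail=1 count=3
After op 9 (write(16)): arr=[7 16 5 6] head=2 tail=2 count=4
After op 10 (write(1)): arr=[7 16 1 6] head=3 tail=3 count=4
After op 11 (peek()): arr=[7 16 1 6] head=3 tail=3 count=4
After op 12 (write(23)): arr=[7 16 1 23] head=0 tail=0 count=4

Answer: 10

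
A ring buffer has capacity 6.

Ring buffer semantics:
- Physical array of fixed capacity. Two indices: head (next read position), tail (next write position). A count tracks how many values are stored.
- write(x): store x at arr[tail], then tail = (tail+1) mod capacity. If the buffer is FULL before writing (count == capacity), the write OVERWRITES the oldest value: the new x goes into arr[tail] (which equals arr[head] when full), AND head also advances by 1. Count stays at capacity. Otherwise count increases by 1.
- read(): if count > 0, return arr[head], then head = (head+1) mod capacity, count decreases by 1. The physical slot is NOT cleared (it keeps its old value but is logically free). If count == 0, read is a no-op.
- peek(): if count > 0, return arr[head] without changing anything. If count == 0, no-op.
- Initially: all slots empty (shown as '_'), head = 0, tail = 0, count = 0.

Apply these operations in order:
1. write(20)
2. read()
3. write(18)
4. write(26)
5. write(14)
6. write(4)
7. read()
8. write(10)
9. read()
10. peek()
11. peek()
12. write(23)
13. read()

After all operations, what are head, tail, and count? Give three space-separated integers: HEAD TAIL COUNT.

Answer: 4 1 3

Derivation:
After op 1 (write(20)): arr=[20 _ _ _ _ _] head=0 tail=1 count=1
After op 2 (read()): arr=[20 _ _ _ _ _] head=1 tail=1 count=0
After op 3 (write(18)): arr=[20 18 _ _ _ _] head=1 tail=2 count=1
After op 4 (write(26)): arr=[20 18 26 _ _ _] head=1 tail=3 count=2
After op 5 (write(14)): arr=[20 18 26 14 _ _] head=1 tail=4 count=3
After op 6 (write(4)): arr=[20 18 26 14 4 _] head=1 tail=5 count=4
After op 7 (read()): arr=[20 18 26 14 4 _] head=2 tail=5 count=3
After op 8 (write(10)): arr=[20 18 26 14 4 10] head=2 tail=0 count=4
After op 9 (read()): arr=[20 18 26 14 4 10] head=3 tail=0 count=3
After op 10 (peek()): arr=[20 18 26 14 4 10] head=3 tail=0 count=3
After op 11 (peek()): arr=[20 18 26 14 4 10] head=3 tail=0 count=3
After op 12 (write(23)): arr=[23 18 26 14 4 10] head=3 tail=1 count=4
After op 13 (read()): arr=[23 18 26 14 4 10] head=4 tail=1 count=3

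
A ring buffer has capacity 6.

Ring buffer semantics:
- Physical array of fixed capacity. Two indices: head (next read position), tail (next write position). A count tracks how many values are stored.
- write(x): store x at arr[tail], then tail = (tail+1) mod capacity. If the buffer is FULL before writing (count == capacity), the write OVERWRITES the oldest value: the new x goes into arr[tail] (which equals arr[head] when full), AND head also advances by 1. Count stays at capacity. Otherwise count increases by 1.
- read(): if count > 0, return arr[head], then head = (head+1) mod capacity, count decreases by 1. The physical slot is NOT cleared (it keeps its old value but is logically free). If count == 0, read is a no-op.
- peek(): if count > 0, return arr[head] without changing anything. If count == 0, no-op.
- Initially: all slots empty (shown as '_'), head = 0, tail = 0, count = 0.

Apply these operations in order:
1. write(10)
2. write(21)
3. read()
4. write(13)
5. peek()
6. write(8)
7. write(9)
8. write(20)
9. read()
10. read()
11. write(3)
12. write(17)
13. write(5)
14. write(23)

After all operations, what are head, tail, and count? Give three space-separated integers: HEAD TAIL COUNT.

Answer: 4 4 6

Derivation:
After op 1 (write(10)): arr=[10 _ _ _ _ _] head=0 tail=1 count=1
After op 2 (write(21)): arr=[10 21 _ _ _ _] head=0 tail=2 count=2
After op 3 (read()): arr=[10 21 _ _ _ _] head=1 tail=2 count=1
After op 4 (write(13)): arr=[10 21 13 _ _ _] head=1 tail=3 count=2
After op 5 (peek()): arr=[10 21 13 _ _ _] head=1 tail=3 count=2
After op 6 (write(8)): arr=[10 21 13 8 _ _] head=1 tail=4 count=3
After op 7 (write(9)): arr=[10 21 13 8 9 _] head=1 tail=5 count=4
After op 8 (write(20)): arr=[10 21 13 8 9 20] head=1 tail=0 count=5
After op 9 (read()): arr=[10 21 13 8 9 20] head=2 tail=0 count=4
After op 10 (read()): arr=[10 21 13 8 9 20] head=3 tail=0 count=3
After op 11 (write(3)): arr=[3 21 13 8 9 20] head=3 tail=1 count=4
After op 12 (write(17)): arr=[3 17 13 8 9 20] head=3 tail=2 count=5
After op 13 (write(5)): arr=[3 17 5 8 9 20] head=3 tail=3 count=6
After op 14 (write(23)): arr=[3 17 5 23 9 20] head=4 tail=4 count=6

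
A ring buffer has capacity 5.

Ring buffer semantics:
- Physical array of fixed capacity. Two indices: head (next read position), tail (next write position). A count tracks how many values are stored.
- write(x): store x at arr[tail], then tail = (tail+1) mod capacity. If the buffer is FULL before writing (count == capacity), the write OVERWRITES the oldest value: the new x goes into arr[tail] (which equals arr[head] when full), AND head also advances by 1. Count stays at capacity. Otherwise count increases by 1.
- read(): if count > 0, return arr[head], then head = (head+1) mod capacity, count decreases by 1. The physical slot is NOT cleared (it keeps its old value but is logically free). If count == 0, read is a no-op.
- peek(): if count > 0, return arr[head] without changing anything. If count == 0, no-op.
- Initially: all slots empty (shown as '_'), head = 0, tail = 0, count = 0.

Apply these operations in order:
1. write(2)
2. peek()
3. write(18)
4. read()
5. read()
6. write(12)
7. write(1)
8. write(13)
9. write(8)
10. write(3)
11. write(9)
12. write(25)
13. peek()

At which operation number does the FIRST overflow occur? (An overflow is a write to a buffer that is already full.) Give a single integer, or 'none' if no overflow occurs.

Answer: 11

Derivation:
After op 1 (write(2)): arr=[2 _ _ _ _] head=0 tail=1 count=1
After op 2 (peek()): arr=[2 _ _ _ _] head=0 tail=1 count=1
After op 3 (write(18)): arr=[2 18 _ _ _] head=0 tail=2 count=2
After op 4 (read()): arr=[2 18 _ _ _] head=1 tail=2 count=1
After op 5 (read()): arr=[2 18 _ _ _] head=2 tail=2 count=0
After op 6 (write(12)): arr=[2 18 12 _ _] head=2 tail=3 count=1
After op 7 (write(1)): arr=[2 18 12 1 _] head=2 tail=4 count=2
After op 8 (write(13)): arr=[2 18 12 1 13] head=2 tail=0 count=3
After op 9 (write(8)): arr=[8 18 12 1 13] head=2 tail=1 count=4
After op 10 (write(3)): arr=[8 3 12 1 13] head=2 tail=2 count=5
After op 11 (write(9)): arr=[8 3 9 1 13] head=3 tail=3 count=5
After op 12 (write(25)): arr=[8 3 9 25 13] head=4 tail=4 count=5
After op 13 (peek()): arr=[8 3 9 25 13] head=4 tail=4 count=5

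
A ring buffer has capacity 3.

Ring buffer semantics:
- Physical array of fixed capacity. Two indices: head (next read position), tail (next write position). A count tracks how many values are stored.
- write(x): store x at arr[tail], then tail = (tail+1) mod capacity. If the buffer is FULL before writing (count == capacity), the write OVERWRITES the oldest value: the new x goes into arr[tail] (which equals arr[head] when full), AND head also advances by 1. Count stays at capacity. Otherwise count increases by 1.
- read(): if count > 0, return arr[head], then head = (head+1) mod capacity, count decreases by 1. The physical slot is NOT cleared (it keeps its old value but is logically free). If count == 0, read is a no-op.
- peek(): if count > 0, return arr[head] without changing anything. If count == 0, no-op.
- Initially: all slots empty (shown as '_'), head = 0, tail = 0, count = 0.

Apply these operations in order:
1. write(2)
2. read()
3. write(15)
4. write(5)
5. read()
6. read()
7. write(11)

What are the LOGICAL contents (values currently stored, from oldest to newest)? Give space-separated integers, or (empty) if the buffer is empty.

Answer: 11

Derivation:
After op 1 (write(2)): arr=[2 _ _] head=0 tail=1 count=1
After op 2 (read()): arr=[2 _ _] head=1 tail=1 count=0
After op 3 (write(15)): arr=[2 15 _] head=1 tail=2 count=1
After op 4 (write(5)): arr=[2 15 5] head=1 tail=0 count=2
After op 5 (read()): arr=[2 15 5] head=2 tail=0 count=1
After op 6 (read()): arr=[2 15 5] head=0 tail=0 count=0
After op 7 (write(11)): arr=[11 15 5] head=0 tail=1 count=1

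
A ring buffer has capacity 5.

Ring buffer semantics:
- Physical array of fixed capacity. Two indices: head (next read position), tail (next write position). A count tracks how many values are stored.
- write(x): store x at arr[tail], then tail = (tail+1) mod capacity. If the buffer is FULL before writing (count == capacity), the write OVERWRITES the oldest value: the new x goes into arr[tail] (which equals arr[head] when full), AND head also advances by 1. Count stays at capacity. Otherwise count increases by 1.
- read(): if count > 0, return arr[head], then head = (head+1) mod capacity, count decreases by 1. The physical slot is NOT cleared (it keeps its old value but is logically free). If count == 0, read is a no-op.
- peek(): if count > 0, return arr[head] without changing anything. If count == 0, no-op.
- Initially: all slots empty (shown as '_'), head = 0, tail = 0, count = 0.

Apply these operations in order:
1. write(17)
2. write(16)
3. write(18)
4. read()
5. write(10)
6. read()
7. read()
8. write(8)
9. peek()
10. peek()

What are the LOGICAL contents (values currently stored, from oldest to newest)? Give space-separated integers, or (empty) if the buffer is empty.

After op 1 (write(17)): arr=[17 _ _ _ _] head=0 tail=1 count=1
After op 2 (write(16)): arr=[17 16 _ _ _] head=0 tail=2 count=2
After op 3 (write(18)): arr=[17 16 18 _ _] head=0 tail=3 count=3
After op 4 (read()): arr=[17 16 18 _ _] head=1 tail=3 count=2
After op 5 (write(10)): arr=[17 16 18 10 _] head=1 tail=4 count=3
After op 6 (read()): arr=[17 16 18 10 _] head=2 tail=4 count=2
After op 7 (read()): arr=[17 16 18 10 _] head=3 tail=4 count=1
After op 8 (write(8)): arr=[17 16 18 10 8] head=3 tail=0 count=2
After op 9 (peek()): arr=[17 16 18 10 8] head=3 tail=0 count=2
After op 10 (peek()): arr=[17 16 18 10 8] head=3 tail=0 count=2

Answer: 10 8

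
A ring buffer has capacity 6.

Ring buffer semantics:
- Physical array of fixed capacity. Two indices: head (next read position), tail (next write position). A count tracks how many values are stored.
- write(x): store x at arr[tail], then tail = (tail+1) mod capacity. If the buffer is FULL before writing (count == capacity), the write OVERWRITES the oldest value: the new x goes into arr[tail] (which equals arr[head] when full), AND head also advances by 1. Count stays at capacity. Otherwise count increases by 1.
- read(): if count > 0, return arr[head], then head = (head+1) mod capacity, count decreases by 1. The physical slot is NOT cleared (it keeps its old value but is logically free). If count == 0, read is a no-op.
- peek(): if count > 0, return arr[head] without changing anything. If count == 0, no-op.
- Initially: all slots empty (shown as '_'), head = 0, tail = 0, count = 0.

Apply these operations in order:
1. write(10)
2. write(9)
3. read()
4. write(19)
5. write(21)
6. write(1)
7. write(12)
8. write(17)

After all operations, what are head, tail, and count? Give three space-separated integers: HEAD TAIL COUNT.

Answer: 1 1 6

Derivation:
After op 1 (write(10)): arr=[10 _ _ _ _ _] head=0 tail=1 count=1
After op 2 (write(9)): arr=[10 9 _ _ _ _] head=0 tail=2 count=2
After op 3 (read()): arr=[10 9 _ _ _ _] head=1 tail=2 count=1
After op 4 (write(19)): arr=[10 9 19 _ _ _] head=1 tail=3 count=2
After op 5 (write(21)): arr=[10 9 19 21 _ _] head=1 tail=4 count=3
After op 6 (write(1)): arr=[10 9 19 21 1 _] head=1 tail=5 count=4
After op 7 (write(12)): arr=[10 9 19 21 1 12] head=1 tail=0 count=5
After op 8 (write(17)): arr=[17 9 19 21 1 12] head=1 tail=1 count=6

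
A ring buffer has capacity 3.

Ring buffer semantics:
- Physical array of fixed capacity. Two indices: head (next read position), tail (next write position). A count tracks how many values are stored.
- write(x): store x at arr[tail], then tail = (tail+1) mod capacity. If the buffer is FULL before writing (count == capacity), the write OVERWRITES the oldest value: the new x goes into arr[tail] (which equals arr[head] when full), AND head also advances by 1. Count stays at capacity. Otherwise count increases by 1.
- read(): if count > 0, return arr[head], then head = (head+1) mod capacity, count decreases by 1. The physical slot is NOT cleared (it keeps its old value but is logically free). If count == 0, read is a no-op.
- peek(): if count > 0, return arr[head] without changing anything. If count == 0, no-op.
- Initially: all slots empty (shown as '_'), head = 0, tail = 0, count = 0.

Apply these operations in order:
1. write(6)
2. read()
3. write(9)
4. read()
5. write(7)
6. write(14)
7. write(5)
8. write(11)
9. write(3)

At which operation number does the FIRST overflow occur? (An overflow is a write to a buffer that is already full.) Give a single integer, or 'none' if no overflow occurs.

Answer: 8

Derivation:
After op 1 (write(6)): arr=[6 _ _] head=0 tail=1 count=1
After op 2 (read()): arr=[6 _ _] head=1 tail=1 count=0
After op 3 (write(9)): arr=[6 9 _] head=1 tail=2 count=1
After op 4 (read()): arr=[6 9 _] head=2 tail=2 count=0
After op 5 (write(7)): arr=[6 9 7] head=2 tail=0 count=1
After op 6 (write(14)): arr=[14 9 7] head=2 tail=1 count=2
After op 7 (write(5)): arr=[14 5 7] head=2 tail=2 count=3
After op 8 (write(11)): arr=[14 5 11] head=0 tail=0 count=3
After op 9 (write(3)): arr=[3 5 11] head=1 tail=1 count=3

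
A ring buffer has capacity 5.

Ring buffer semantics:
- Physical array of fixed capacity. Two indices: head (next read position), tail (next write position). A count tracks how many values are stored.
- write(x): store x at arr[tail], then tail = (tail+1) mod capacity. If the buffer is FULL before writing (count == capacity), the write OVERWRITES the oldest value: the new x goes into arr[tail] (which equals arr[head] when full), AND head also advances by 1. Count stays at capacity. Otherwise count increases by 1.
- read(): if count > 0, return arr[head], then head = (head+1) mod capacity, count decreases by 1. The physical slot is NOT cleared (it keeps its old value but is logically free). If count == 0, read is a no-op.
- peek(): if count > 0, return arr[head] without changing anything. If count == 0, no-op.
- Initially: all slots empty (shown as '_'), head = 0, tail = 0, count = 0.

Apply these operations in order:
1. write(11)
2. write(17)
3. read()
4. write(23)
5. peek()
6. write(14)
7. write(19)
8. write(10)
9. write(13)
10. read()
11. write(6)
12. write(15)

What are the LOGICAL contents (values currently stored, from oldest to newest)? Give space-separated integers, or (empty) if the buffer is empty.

After op 1 (write(11)): arr=[11 _ _ _ _] head=0 tail=1 count=1
After op 2 (write(17)): arr=[11 17 _ _ _] head=0 tail=2 count=2
After op 3 (read()): arr=[11 17 _ _ _] head=1 tail=2 count=1
After op 4 (write(23)): arr=[11 17 23 _ _] head=1 tail=3 count=2
After op 5 (peek()): arr=[11 17 23 _ _] head=1 tail=3 count=2
After op 6 (write(14)): arr=[11 17 23 14 _] head=1 tail=4 count=3
After op 7 (write(19)): arr=[11 17 23 14 19] head=1 tail=0 count=4
After op 8 (write(10)): arr=[10 17 23 14 19] head=1 tail=1 count=5
After op 9 (write(13)): arr=[10 13 23 14 19] head=2 tail=2 count=5
After op 10 (read()): arr=[10 13 23 14 19] head=3 tail=2 count=4
After op 11 (write(6)): arr=[10 13 6 14 19] head=3 tail=3 count=5
After op 12 (write(15)): arr=[10 13 6 15 19] head=4 tail=4 count=5

Answer: 19 10 13 6 15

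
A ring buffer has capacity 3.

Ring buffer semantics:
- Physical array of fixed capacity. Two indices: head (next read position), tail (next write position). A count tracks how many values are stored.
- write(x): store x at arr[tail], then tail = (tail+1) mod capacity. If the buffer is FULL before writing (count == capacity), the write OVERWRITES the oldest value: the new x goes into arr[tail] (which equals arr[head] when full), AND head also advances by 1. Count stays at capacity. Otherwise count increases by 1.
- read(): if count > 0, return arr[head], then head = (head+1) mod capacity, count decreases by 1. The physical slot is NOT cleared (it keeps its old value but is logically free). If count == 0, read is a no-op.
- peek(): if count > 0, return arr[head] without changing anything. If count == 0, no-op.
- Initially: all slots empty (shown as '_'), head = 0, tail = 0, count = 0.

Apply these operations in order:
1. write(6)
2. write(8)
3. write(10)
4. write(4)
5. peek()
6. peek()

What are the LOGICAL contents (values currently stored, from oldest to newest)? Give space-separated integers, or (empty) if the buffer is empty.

Answer: 8 10 4

Derivation:
After op 1 (write(6)): arr=[6 _ _] head=0 tail=1 count=1
After op 2 (write(8)): arr=[6 8 _] head=0 tail=2 count=2
After op 3 (write(10)): arr=[6 8 10] head=0 tail=0 count=3
After op 4 (write(4)): arr=[4 8 10] head=1 tail=1 count=3
After op 5 (peek()): arr=[4 8 10] head=1 tail=1 count=3
After op 6 (peek()): arr=[4 8 10] head=1 tail=1 count=3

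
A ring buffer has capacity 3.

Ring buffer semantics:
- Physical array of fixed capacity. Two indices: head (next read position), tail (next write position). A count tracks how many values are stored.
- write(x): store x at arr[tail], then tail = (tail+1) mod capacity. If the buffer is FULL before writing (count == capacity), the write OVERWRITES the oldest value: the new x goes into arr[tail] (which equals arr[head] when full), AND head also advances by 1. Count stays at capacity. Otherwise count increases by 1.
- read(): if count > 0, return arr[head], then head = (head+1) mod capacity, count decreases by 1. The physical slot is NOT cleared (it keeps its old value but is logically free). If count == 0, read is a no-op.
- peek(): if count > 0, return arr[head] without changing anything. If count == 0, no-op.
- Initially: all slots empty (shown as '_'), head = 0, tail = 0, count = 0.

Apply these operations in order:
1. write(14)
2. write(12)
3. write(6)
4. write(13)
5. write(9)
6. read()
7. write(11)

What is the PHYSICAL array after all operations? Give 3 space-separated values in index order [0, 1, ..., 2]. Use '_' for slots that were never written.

Answer: 13 9 11

Derivation:
After op 1 (write(14)): arr=[14 _ _] head=0 tail=1 count=1
After op 2 (write(12)): arr=[14 12 _] head=0 tail=2 count=2
After op 3 (write(6)): arr=[14 12 6] head=0 tail=0 count=3
After op 4 (write(13)): arr=[13 12 6] head=1 tail=1 count=3
After op 5 (write(9)): arr=[13 9 6] head=2 tail=2 count=3
After op 6 (read()): arr=[13 9 6] head=0 tail=2 count=2
After op 7 (write(11)): arr=[13 9 11] head=0 tail=0 count=3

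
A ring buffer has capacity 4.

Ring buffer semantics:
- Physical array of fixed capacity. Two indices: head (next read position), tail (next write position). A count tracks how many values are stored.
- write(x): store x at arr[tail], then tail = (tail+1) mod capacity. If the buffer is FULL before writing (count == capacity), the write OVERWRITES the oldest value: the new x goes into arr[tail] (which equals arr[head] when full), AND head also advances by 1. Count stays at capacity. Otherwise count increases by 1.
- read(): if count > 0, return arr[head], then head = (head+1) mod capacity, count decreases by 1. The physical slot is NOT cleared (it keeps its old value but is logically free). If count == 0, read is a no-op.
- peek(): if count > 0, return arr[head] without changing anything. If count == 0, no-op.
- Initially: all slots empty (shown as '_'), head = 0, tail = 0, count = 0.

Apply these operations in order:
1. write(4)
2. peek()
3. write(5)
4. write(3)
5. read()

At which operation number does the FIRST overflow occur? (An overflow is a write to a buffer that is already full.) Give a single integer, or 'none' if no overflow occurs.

Answer: none

Derivation:
After op 1 (write(4)): arr=[4 _ _ _] head=0 tail=1 count=1
After op 2 (peek()): arr=[4 _ _ _] head=0 tail=1 count=1
After op 3 (write(5)): arr=[4 5 _ _] head=0 tail=2 count=2
After op 4 (write(3)): arr=[4 5 3 _] head=0 tail=3 count=3
After op 5 (read()): arr=[4 5 3 _] head=1 tail=3 count=2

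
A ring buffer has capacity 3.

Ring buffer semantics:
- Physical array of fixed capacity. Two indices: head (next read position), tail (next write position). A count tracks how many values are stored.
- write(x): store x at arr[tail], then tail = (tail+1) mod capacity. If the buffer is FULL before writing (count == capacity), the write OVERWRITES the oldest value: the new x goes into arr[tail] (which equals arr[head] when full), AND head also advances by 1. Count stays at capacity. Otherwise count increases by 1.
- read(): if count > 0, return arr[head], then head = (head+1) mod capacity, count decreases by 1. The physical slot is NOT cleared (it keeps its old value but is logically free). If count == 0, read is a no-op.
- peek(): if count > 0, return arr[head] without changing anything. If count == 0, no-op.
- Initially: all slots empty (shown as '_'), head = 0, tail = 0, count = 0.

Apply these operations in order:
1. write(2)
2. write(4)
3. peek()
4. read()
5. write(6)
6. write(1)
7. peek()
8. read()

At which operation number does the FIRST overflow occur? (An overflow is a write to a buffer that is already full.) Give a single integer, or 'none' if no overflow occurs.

After op 1 (write(2)): arr=[2 _ _] head=0 tail=1 count=1
After op 2 (write(4)): arr=[2 4 _] head=0 tail=2 count=2
After op 3 (peek()): arr=[2 4 _] head=0 tail=2 count=2
After op 4 (read()): arr=[2 4 _] head=1 tail=2 count=1
After op 5 (write(6)): arr=[2 4 6] head=1 tail=0 count=2
After op 6 (write(1)): arr=[1 4 6] head=1 tail=1 count=3
After op 7 (peek()): arr=[1 4 6] head=1 tail=1 count=3
After op 8 (read()): arr=[1 4 6] head=2 tail=1 count=2

Answer: none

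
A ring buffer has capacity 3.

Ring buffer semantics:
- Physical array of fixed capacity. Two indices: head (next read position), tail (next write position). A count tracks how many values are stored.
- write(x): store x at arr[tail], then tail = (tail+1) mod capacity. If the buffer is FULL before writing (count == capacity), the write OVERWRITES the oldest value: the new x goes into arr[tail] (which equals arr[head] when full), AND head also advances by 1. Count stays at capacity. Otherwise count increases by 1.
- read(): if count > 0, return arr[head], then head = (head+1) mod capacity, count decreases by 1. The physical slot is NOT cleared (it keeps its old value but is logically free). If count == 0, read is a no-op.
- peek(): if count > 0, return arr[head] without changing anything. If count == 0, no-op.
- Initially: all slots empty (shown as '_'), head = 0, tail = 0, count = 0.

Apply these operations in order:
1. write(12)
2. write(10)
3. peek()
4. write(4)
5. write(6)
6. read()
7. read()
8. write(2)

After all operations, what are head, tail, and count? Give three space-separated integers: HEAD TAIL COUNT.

After op 1 (write(12)): arr=[12 _ _] head=0 tail=1 count=1
After op 2 (write(10)): arr=[12 10 _] head=0 tail=2 count=2
After op 3 (peek()): arr=[12 10 _] head=0 tail=2 count=2
After op 4 (write(4)): arr=[12 10 4] head=0 tail=0 count=3
After op 5 (write(6)): arr=[6 10 4] head=1 tail=1 count=3
After op 6 (read()): arr=[6 10 4] head=2 tail=1 count=2
After op 7 (read()): arr=[6 10 4] head=0 tail=1 count=1
After op 8 (write(2)): arr=[6 2 4] head=0 tail=2 count=2

Answer: 0 2 2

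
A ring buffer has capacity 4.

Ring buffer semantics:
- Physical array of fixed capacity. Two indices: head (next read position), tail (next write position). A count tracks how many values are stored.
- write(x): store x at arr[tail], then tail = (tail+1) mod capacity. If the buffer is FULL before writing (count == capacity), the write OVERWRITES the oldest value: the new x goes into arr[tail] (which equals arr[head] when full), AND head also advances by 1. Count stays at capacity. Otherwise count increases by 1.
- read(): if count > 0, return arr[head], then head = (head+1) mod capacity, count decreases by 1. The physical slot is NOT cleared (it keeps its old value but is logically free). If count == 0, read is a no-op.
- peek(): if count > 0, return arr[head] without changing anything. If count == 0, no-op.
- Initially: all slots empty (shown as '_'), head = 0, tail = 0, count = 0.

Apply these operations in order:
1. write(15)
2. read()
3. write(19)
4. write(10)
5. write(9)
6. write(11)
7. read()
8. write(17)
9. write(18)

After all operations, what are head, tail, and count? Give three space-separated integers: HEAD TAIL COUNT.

Answer: 3 3 4

Derivation:
After op 1 (write(15)): arr=[15 _ _ _] head=0 tail=1 count=1
After op 2 (read()): arr=[15 _ _ _] head=1 tail=1 count=0
After op 3 (write(19)): arr=[15 19 _ _] head=1 tail=2 count=1
After op 4 (write(10)): arr=[15 19 10 _] head=1 tail=3 count=2
After op 5 (write(9)): arr=[15 19 10 9] head=1 tail=0 count=3
After op 6 (write(11)): arr=[11 19 10 9] head=1 tail=1 count=4
After op 7 (read()): arr=[11 19 10 9] head=2 tail=1 count=3
After op 8 (write(17)): arr=[11 17 10 9] head=2 tail=2 count=4
After op 9 (write(18)): arr=[11 17 18 9] head=3 tail=3 count=4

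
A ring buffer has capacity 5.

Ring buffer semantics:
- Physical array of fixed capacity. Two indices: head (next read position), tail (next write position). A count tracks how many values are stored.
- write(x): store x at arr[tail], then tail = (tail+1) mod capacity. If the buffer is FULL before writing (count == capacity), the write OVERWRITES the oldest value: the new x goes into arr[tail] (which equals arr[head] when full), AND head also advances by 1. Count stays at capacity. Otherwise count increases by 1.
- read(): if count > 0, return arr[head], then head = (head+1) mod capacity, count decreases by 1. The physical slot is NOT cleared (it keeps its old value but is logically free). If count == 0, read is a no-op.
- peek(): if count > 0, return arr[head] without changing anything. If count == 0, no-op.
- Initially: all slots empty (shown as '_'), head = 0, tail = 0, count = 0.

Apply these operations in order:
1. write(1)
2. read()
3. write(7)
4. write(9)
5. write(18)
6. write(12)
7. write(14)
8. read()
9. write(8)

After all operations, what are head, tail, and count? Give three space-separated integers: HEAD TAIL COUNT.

Answer: 2 2 5

Derivation:
After op 1 (write(1)): arr=[1 _ _ _ _] head=0 tail=1 count=1
After op 2 (read()): arr=[1 _ _ _ _] head=1 tail=1 count=0
After op 3 (write(7)): arr=[1 7 _ _ _] head=1 tail=2 count=1
After op 4 (write(9)): arr=[1 7 9 _ _] head=1 tail=3 count=2
After op 5 (write(18)): arr=[1 7 9 18 _] head=1 tail=4 count=3
After op 6 (write(12)): arr=[1 7 9 18 12] head=1 tail=0 count=4
After op 7 (write(14)): arr=[14 7 9 18 12] head=1 tail=1 count=5
After op 8 (read()): arr=[14 7 9 18 12] head=2 tail=1 count=4
After op 9 (write(8)): arr=[14 8 9 18 12] head=2 tail=2 count=5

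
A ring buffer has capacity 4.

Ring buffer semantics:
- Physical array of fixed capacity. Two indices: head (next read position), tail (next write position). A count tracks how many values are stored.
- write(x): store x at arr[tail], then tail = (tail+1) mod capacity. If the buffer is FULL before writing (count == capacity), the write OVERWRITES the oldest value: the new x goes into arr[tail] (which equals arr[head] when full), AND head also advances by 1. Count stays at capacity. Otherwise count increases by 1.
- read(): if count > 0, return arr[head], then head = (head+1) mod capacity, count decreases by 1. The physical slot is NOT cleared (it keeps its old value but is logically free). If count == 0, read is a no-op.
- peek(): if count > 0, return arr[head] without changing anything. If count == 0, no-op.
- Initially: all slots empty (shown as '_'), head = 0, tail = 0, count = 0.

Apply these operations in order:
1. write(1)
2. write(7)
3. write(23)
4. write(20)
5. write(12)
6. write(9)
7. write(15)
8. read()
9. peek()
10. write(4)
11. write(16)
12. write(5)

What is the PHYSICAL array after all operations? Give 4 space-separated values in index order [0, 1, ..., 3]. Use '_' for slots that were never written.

Answer: 16 5 15 4

Derivation:
After op 1 (write(1)): arr=[1 _ _ _] head=0 tail=1 count=1
After op 2 (write(7)): arr=[1 7 _ _] head=0 tail=2 count=2
After op 3 (write(23)): arr=[1 7 23 _] head=0 tail=3 count=3
After op 4 (write(20)): arr=[1 7 23 20] head=0 tail=0 count=4
After op 5 (write(12)): arr=[12 7 23 20] head=1 tail=1 count=4
After op 6 (write(9)): arr=[12 9 23 20] head=2 tail=2 count=4
After op 7 (write(15)): arr=[12 9 15 20] head=3 tail=3 count=4
After op 8 (read()): arr=[12 9 15 20] head=0 tail=3 count=3
After op 9 (peek()): arr=[12 9 15 20] head=0 tail=3 count=3
After op 10 (write(4)): arr=[12 9 15 4] head=0 tail=0 count=4
After op 11 (write(16)): arr=[16 9 15 4] head=1 tail=1 count=4
After op 12 (write(5)): arr=[16 5 15 4] head=2 tail=2 count=4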